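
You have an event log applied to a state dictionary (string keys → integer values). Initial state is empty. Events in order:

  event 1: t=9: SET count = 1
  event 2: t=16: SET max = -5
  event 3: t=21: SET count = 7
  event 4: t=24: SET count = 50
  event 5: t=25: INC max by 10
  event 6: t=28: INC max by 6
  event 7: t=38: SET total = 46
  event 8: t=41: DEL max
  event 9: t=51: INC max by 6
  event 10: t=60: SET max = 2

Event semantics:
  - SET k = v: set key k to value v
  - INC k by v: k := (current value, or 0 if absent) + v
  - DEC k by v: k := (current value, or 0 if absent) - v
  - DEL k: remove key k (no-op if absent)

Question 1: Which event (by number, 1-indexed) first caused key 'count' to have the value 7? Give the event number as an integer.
Answer: 3

Derivation:
Looking for first event where count becomes 7:
  event 1: count = 1
  event 2: count = 1
  event 3: count 1 -> 7  <-- first match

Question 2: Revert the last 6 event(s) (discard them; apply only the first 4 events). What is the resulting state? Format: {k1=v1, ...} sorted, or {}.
Answer: {count=50, max=-5}

Derivation:
Keep first 4 events (discard last 6):
  after event 1 (t=9: SET count = 1): {count=1}
  after event 2 (t=16: SET max = -5): {count=1, max=-5}
  after event 3 (t=21: SET count = 7): {count=7, max=-5}
  after event 4 (t=24: SET count = 50): {count=50, max=-5}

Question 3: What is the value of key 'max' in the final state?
Answer: 2

Derivation:
Track key 'max' through all 10 events:
  event 1 (t=9: SET count = 1): max unchanged
  event 2 (t=16: SET max = -5): max (absent) -> -5
  event 3 (t=21: SET count = 7): max unchanged
  event 4 (t=24: SET count = 50): max unchanged
  event 5 (t=25: INC max by 10): max -5 -> 5
  event 6 (t=28: INC max by 6): max 5 -> 11
  event 7 (t=38: SET total = 46): max unchanged
  event 8 (t=41: DEL max): max 11 -> (absent)
  event 9 (t=51: INC max by 6): max (absent) -> 6
  event 10 (t=60: SET max = 2): max 6 -> 2
Final: max = 2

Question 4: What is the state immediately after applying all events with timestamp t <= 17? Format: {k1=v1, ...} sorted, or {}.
Apply events with t <= 17 (2 events):
  after event 1 (t=9: SET count = 1): {count=1}
  after event 2 (t=16: SET max = -5): {count=1, max=-5}

Answer: {count=1, max=-5}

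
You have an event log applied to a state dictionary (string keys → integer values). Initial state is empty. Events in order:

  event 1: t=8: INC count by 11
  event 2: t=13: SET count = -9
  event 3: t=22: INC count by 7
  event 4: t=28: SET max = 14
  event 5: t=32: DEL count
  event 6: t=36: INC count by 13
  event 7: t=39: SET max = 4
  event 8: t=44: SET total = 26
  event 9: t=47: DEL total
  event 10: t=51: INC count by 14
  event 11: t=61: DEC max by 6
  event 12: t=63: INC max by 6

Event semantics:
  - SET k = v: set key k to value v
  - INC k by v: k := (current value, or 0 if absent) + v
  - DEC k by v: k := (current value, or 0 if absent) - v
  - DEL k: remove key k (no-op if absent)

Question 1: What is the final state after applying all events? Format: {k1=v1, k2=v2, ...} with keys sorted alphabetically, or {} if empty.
Answer: {count=27, max=4}

Derivation:
  after event 1 (t=8: INC count by 11): {count=11}
  after event 2 (t=13: SET count = -9): {count=-9}
  after event 3 (t=22: INC count by 7): {count=-2}
  after event 4 (t=28: SET max = 14): {count=-2, max=14}
  after event 5 (t=32: DEL count): {max=14}
  after event 6 (t=36: INC count by 13): {count=13, max=14}
  after event 7 (t=39: SET max = 4): {count=13, max=4}
  after event 8 (t=44: SET total = 26): {count=13, max=4, total=26}
  after event 9 (t=47: DEL total): {count=13, max=4}
  after event 10 (t=51: INC count by 14): {count=27, max=4}
  after event 11 (t=61: DEC max by 6): {count=27, max=-2}
  after event 12 (t=63: INC max by 6): {count=27, max=4}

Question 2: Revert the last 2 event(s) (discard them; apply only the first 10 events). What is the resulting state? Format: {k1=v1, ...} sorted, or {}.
Answer: {count=27, max=4}

Derivation:
Keep first 10 events (discard last 2):
  after event 1 (t=8: INC count by 11): {count=11}
  after event 2 (t=13: SET count = -9): {count=-9}
  after event 3 (t=22: INC count by 7): {count=-2}
  after event 4 (t=28: SET max = 14): {count=-2, max=14}
  after event 5 (t=32: DEL count): {max=14}
  after event 6 (t=36: INC count by 13): {count=13, max=14}
  after event 7 (t=39: SET max = 4): {count=13, max=4}
  after event 8 (t=44: SET total = 26): {count=13, max=4, total=26}
  after event 9 (t=47: DEL total): {count=13, max=4}
  after event 10 (t=51: INC count by 14): {count=27, max=4}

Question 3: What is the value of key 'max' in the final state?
Track key 'max' through all 12 events:
  event 1 (t=8: INC count by 11): max unchanged
  event 2 (t=13: SET count = -9): max unchanged
  event 3 (t=22: INC count by 7): max unchanged
  event 4 (t=28: SET max = 14): max (absent) -> 14
  event 5 (t=32: DEL count): max unchanged
  event 6 (t=36: INC count by 13): max unchanged
  event 7 (t=39: SET max = 4): max 14 -> 4
  event 8 (t=44: SET total = 26): max unchanged
  event 9 (t=47: DEL total): max unchanged
  event 10 (t=51: INC count by 14): max unchanged
  event 11 (t=61: DEC max by 6): max 4 -> -2
  event 12 (t=63: INC max by 6): max -2 -> 4
Final: max = 4

Answer: 4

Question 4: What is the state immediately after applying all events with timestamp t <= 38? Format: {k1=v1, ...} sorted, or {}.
Apply events with t <= 38 (6 events):
  after event 1 (t=8: INC count by 11): {count=11}
  after event 2 (t=13: SET count = -9): {count=-9}
  after event 3 (t=22: INC count by 7): {count=-2}
  after event 4 (t=28: SET max = 14): {count=-2, max=14}
  after event 5 (t=32: DEL count): {max=14}
  after event 6 (t=36: INC count by 13): {count=13, max=14}

Answer: {count=13, max=14}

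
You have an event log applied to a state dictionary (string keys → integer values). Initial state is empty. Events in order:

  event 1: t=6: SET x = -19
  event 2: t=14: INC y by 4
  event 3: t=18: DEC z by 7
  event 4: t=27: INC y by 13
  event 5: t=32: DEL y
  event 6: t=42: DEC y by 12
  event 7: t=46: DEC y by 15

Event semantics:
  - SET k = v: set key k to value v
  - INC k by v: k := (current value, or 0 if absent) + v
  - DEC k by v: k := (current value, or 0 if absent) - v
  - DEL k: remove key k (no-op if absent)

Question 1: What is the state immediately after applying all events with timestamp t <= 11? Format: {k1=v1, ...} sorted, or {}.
Apply events with t <= 11 (1 events):
  after event 1 (t=6: SET x = -19): {x=-19}

Answer: {x=-19}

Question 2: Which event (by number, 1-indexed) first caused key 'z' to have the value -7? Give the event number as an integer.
Answer: 3

Derivation:
Looking for first event where z becomes -7:
  event 3: z (absent) -> -7  <-- first match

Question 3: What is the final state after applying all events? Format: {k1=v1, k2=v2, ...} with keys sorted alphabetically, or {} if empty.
Answer: {x=-19, y=-27, z=-7}

Derivation:
  after event 1 (t=6: SET x = -19): {x=-19}
  after event 2 (t=14: INC y by 4): {x=-19, y=4}
  after event 3 (t=18: DEC z by 7): {x=-19, y=4, z=-7}
  after event 4 (t=27: INC y by 13): {x=-19, y=17, z=-7}
  after event 5 (t=32: DEL y): {x=-19, z=-7}
  after event 6 (t=42: DEC y by 12): {x=-19, y=-12, z=-7}
  after event 7 (t=46: DEC y by 15): {x=-19, y=-27, z=-7}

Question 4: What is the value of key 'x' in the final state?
Track key 'x' through all 7 events:
  event 1 (t=6: SET x = -19): x (absent) -> -19
  event 2 (t=14: INC y by 4): x unchanged
  event 3 (t=18: DEC z by 7): x unchanged
  event 4 (t=27: INC y by 13): x unchanged
  event 5 (t=32: DEL y): x unchanged
  event 6 (t=42: DEC y by 12): x unchanged
  event 7 (t=46: DEC y by 15): x unchanged
Final: x = -19

Answer: -19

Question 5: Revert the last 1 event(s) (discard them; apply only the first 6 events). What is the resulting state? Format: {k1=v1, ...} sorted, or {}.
Answer: {x=-19, y=-12, z=-7}

Derivation:
Keep first 6 events (discard last 1):
  after event 1 (t=6: SET x = -19): {x=-19}
  after event 2 (t=14: INC y by 4): {x=-19, y=4}
  after event 3 (t=18: DEC z by 7): {x=-19, y=4, z=-7}
  after event 4 (t=27: INC y by 13): {x=-19, y=17, z=-7}
  after event 5 (t=32: DEL y): {x=-19, z=-7}
  after event 6 (t=42: DEC y by 12): {x=-19, y=-12, z=-7}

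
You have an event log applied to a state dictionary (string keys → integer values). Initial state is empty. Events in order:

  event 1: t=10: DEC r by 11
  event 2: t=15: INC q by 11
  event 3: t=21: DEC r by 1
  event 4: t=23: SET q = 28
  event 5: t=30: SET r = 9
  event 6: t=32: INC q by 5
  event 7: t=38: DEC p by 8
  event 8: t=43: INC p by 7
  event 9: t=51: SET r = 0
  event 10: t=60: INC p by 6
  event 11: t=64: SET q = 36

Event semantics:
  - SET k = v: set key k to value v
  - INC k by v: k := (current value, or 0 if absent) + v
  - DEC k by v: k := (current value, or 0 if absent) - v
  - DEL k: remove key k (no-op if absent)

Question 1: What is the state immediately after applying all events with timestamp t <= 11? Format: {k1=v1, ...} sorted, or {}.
Answer: {r=-11}

Derivation:
Apply events with t <= 11 (1 events):
  after event 1 (t=10: DEC r by 11): {r=-11}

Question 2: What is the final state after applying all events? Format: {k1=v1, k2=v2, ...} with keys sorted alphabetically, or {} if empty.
Answer: {p=5, q=36, r=0}

Derivation:
  after event 1 (t=10: DEC r by 11): {r=-11}
  after event 2 (t=15: INC q by 11): {q=11, r=-11}
  after event 3 (t=21: DEC r by 1): {q=11, r=-12}
  after event 4 (t=23: SET q = 28): {q=28, r=-12}
  after event 5 (t=30: SET r = 9): {q=28, r=9}
  after event 6 (t=32: INC q by 5): {q=33, r=9}
  after event 7 (t=38: DEC p by 8): {p=-8, q=33, r=9}
  after event 8 (t=43: INC p by 7): {p=-1, q=33, r=9}
  after event 9 (t=51: SET r = 0): {p=-1, q=33, r=0}
  after event 10 (t=60: INC p by 6): {p=5, q=33, r=0}
  after event 11 (t=64: SET q = 36): {p=5, q=36, r=0}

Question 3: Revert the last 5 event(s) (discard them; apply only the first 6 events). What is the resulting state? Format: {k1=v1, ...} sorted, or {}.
Answer: {q=33, r=9}

Derivation:
Keep first 6 events (discard last 5):
  after event 1 (t=10: DEC r by 11): {r=-11}
  after event 2 (t=15: INC q by 11): {q=11, r=-11}
  after event 3 (t=21: DEC r by 1): {q=11, r=-12}
  after event 4 (t=23: SET q = 28): {q=28, r=-12}
  after event 5 (t=30: SET r = 9): {q=28, r=9}
  after event 6 (t=32: INC q by 5): {q=33, r=9}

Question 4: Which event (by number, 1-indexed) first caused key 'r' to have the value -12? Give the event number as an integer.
Answer: 3

Derivation:
Looking for first event where r becomes -12:
  event 1: r = -11
  event 2: r = -11
  event 3: r -11 -> -12  <-- first match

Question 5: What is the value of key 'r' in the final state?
Track key 'r' through all 11 events:
  event 1 (t=10: DEC r by 11): r (absent) -> -11
  event 2 (t=15: INC q by 11): r unchanged
  event 3 (t=21: DEC r by 1): r -11 -> -12
  event 4 (t=23: SET q = 28): r unchanged
  event 5 (t=30: SET r = 9): r -12 -> 9
  event 6 (t=32: INC q by 5): r unchanged
  event 7 (t=38: DEC p by 8): r unchanged
  event 8 (t=43: INC p by 7): r unchanged
  event 9 (t=51: SET r = 0): r 9 -> 0
  event 10 (t=60: INC p by 6): r unchanged
  event 11 (t=64: SET q = 36): r unchanged
Final: r = 0

Answer: 0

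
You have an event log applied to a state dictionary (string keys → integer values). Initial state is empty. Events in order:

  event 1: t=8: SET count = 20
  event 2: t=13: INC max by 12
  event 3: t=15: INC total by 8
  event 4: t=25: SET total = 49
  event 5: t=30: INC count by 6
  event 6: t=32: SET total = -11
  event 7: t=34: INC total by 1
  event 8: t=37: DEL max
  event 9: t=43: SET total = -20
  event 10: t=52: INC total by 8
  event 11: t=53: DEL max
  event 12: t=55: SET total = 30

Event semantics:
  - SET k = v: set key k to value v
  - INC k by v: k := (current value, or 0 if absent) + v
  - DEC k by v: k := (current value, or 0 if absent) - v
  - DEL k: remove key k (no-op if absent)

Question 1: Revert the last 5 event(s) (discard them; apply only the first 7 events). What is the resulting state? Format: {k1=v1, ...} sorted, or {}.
Keep first 7 events (discard last 5):
  after event 1 (t=8: SET count = 20): {count=20}
  after event 2 (t=13: INC max by 12): {count=20, max=12}
  after event 3 (t=15: INC total by 8): {count=20, max=12, total=8}
  after event 4 (t=25: SET total = 49): {count=20, max=12, total=49}
  after event 5 (t=30: INC count by 6): {count=26, max=12, total=49}
  after event 6 (t=32: SET total = -11): {count=26, max=12, total=-11}
  after event 7 (t=34: INC total by 1): {count=26, max=12, total=-10}

Answer: {count=26, max=12, total=-10}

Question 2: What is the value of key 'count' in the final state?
Track key 'count' through all 12 events:
  event 1 (t=8: SET count = 20): count (absent) -> 20
  event 2 (t=13: INC max by 12): count unchanged
  event 3 (t=15: INC total by 8): count unchanged
  event 4 (t=25: SET total = 49): count unchanged
  event 5 (t=30: INC count by 6): count 20 -> 26
  event 6 (t=32: SET total = -11): count unchanged
  event 7 (t=34: INC total by 1): count unchanged
  event 8 (t=37: DEL max): count unchanged
  event 9 (t=43: SET total = -20): count unchanged
  event 10 (t=52: INC total by 8): count unchanged
  event 11 (t=53: DEL max): count unchanged
  event 12 (t=55: SET total = 30): count unchanged
Final: count = 26

Answer: 26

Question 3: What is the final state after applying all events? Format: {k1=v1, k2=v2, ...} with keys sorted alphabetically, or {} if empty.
Answer: {count=26, total=30}

Derivation:
  after event 1 (t=8: SET count = 20): {count=20}
  after event 2 (t=13: INC max by 12): {count=20, max=12}
  after event 3 (t=15: INC total by 8): {count=20, max=12, total=8}
  after event 4 (t=25: SET total = 49): {count=20, max=12, total=49}
  after event 5 (t=30: INC count by 6): {count=26, max=12, total=49}
  after event 6 (t=32: SET total = -11): {count=26, max=12, total=-11}
  after event 7 (t=34: INC total by 1): {count=26, max=12, total=-10}
  after event 8 (t=37: DEL max): {count=26, total=-10}
  after event 9 (t=43: SET total = -20): {count=26, total=-20}
  after event 10 (t=52: INC total by 8): {count=26, total=-12}
  after event 11 (t=53: DEL max): {count=26, total=-12}
  after event 12 (t=55: SET total = 30): {count=26, total=30}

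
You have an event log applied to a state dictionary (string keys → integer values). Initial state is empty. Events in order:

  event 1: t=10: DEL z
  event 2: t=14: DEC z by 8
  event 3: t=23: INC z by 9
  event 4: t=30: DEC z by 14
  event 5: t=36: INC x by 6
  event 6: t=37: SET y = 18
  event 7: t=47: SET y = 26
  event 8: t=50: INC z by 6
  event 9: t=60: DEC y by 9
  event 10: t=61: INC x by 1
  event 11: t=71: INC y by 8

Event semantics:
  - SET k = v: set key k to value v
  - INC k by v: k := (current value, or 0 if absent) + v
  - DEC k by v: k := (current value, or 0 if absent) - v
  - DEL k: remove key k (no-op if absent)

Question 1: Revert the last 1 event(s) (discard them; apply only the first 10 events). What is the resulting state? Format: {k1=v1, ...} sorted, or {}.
Keep first 10 events (discard last 1):
  after event 1 (t=10: DEL z): {}
  after event 2 (t=14: DEC z by 8): {z=-8}
  after event 3 (t=23: INC z by 9): {z=1}
  after event 4 (t=30: DEC z by 14): {z=-13}
  after event 5 (t=36: INC x by 6): {x=6, z=-13}
  after event 6 (t=37: SET y = 18): {x=6, y=18, z=-13}
  after event 7 (t=47: SET y = 26): {x=6, y=26, z=-13}
  after event 8 (t=50: INC z by 6): {x=6, y=26, z=-7}
  after event 9 (t=60: DEC y by 9): {x=6, y=17, z=-7}
  after event 10 (t=61: INC x by 1): {x=7, y=17, z=-7}

Answer: {x=7, y=17, z=-7}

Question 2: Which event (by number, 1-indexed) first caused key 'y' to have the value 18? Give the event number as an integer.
Answer: 6

Derivation:
Looking for first event where y becomes 18:
  event 6: y (absent) -> 18  <-- first match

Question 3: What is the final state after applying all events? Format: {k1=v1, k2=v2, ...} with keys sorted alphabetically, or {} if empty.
Answer: {x=7, y=25, z=-7}

Derivation:
  after event 1 (t=10: DEL z): {}
  after event 2 (t=14: DEC z by 8): {z=-8}
  after event 3 (t=23: INC z by 9): {z=1}
  after event 4 (t=30: DEC z by 14): {z=-13}
  after event 5 (t=36: INC x by 6): {x=6, z=-13}
  after event 6 (t=37: SET y = 18): {x=6, y=18, z=-13}
  after event 7 (t=47: SET y = 26): {x=6, y=26, z=-13}
  after event 8 (t=50: INC z by 6): {x=6, y=26, z=-7}
  after event 9 (t=60: DEC y by 9): {x=6, y=17, z=-7}
  after event 10 (t=61: INC x by 1): {x=7, y=17, z=-7}
  after event 11 (t=71: INC y by 8): {x=7, y=25, z=-7}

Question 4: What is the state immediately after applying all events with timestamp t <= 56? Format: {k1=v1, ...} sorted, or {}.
Answer: {x=6, y=26, z=-7}

Derivation:
Apply events with t <= 56 (8 events):
  after event 1 (t=10: DEL z): {}
  after event 2 (t=14: DEC z by 8): {z=-8}
  after event 3 (t=23: INC z by 9): {z=1}
  after event 4 (t=30: DEC z by 14): {z=-13}
  after event 5 (t=36: INC x by 6): {x=6, z=-13}
  after event 6 (t=37: SET y = 18): {x=6, y=18, z=-13}
  after event 7 (t=47: SET y = 26): {x=6, y=26, z=-13}
  after event 8 (t=50: INC z by 6): {x=6, y=26, z=-7}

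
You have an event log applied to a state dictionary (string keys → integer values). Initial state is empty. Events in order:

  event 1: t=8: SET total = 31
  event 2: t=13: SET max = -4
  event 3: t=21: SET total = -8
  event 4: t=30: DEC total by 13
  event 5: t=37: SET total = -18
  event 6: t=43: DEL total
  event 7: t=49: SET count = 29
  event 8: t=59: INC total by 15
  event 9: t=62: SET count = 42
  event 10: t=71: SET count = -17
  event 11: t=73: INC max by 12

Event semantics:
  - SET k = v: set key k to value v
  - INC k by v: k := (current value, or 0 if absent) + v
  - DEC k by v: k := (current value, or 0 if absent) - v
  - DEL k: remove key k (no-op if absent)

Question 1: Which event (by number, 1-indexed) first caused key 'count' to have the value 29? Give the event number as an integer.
Looking for first event where count becomes 29:
  event 7: count (absent) -> 29  <-- first match

Answer: 7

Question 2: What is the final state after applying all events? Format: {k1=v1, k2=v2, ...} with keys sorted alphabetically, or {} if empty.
  after event 1 (t=8: SET total = 31): {total=31}
  after event 2 (t=13: SET max = -4): {max=-4, total=31}
  after event 3 (t=21: SET total = -8): {max=-4, total=-8}
  after event 4 (t=30: DEC total by 13): {max=-4, total=-21}
  after event 5 (t=37: SET total = -18): {max=-4, total=-18}
  after event 6 (t=43: DEL total): {max=-4}
  after event 7 (t=49: SET count = 29): {count=29, max=-4}
  after event 8 (t=59: INC total by 15): {count=29, max=-4, total=15}
  after event 9 (t=62: SET count = 42): {count=42, max=-4, total=15}
  after event 10 (t=71: SET count = -17): {count=-17, max=-4, total=15}
  after event 11 (t=73: INC max by 12): {count=-17, max=8, total=15}

Answer: {count=-17, max=8, total=15}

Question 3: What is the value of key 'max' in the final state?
Answer: 8

Derivation:
Track key 'max' through all 11 events:
  event 1 (t=8: SET total = 31): max unchanged
  event 2 (t=13: SET max = -4): max (absent) -> -4
  event 3 (t=21: SET total = -8): max unchanged
  event 4 (t=30: DEC total by 13): max unchanged
  event 5 (t=37: SET total = -18): max unchanged
  event 6 (t=43: DEL total): max unchanged
  event 7 (t=49: SET count = 29): max unchanged
  event 8 (t=59: INC total by 15): max unchanged
  event 9 (t=62: SET count = 42): max unchanged
  event 10 (t=71: SET count = -17): max unchanged
  event 11 (t=73: INC max by 12): max -4 -> 8
Final: max = 8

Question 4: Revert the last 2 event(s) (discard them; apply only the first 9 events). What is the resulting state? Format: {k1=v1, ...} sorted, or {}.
Keep first 9 events (discard last 2):
  after event 1 (t=8: SET total = 31): {total=31}
  after event 2 (t=13: SET max = -4): {max=-4, total=31}
  after event 3 (t=21: SET total = -8): {max=-4, total=-8}
  after event 4 (t=30: DEC total by 13): {max=-4, total=-21}
  after event 5 (t=37: SET total = -18): {max=-4, total=-18}
  after event 6 (t=43: DEL total): {max=-4}
  after event 7 (t=49: SET count = 29): {count=29, max=-4}
  after event 8 (t=59: INC total by 15): {count=29, max=-4, total=15}
  after event 9 (t=62: SET count = 42): {count=42, max=-4, total=15}

Answer: {count=42, max=-4, total=15}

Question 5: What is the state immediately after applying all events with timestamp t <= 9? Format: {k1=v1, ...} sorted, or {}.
Apply events with t <= 9 (1 events):
  after event 1 (t=8: SET total = 31): {total=31}

Answer: {total=31}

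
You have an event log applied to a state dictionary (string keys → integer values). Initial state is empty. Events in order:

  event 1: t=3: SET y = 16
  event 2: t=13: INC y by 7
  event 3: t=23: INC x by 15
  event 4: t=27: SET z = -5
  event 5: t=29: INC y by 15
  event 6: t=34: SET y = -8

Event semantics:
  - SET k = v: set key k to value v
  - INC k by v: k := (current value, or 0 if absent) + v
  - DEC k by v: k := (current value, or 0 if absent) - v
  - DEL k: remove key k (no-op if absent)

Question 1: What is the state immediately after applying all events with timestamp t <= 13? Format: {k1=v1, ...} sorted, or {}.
Answer: {y=23}

Derivation:
Apply events with t <= 13 (2 events):
  after event 1 (t=3: SET y = 16): {y=16}
  after event 2 (t=13: INC y by 7): {y=23}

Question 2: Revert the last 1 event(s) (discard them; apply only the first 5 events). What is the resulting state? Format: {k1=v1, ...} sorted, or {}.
Keep first 5 events (discard last 1):
  after event 1 (t=3: SET y = 16): {y=16}
  after event 2 (t=13: INC y by 7): {y=23}
  after event 3 (t=23: INC x by 15): {x=15, y=23}
  after event 4 (t=27: SET z = -5): {x=15, y=23, z=-5}
  after event 5 (t=29: INC y by 15): {x=15, y=38, z=-5}

Answer: {x=15, y=38, z=-5}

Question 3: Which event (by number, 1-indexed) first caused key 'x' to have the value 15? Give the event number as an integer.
Looking for first event where x becomes 15:
  event 3: x (absent) -> 15  <-- first match

Answer: 3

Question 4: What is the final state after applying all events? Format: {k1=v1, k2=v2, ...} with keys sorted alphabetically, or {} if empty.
Answer: {x=15, y=-8, z=-5}

Derivation:
  after event 1 (t=3: SET y = 16): {y=16}
  after event 2 (t=13: INC y by 7): {y=23}
  after event 3 (t=23: INC x by 15): {x=15, y=23}
  after event 4 (t=27: SET z = -5): {x=15, y=23, z=-5}
  after event 5 (t=29: INC y by 15): {x=15, y=38, z=-5}
  after event 6 (t=34: SET y = -8): {x=15, y=-8, z=-5}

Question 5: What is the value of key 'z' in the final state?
Track key 'z' through all 6 events:
  event 1 (t=3: SET y = 16): z unchanged
  event 2 (t=13: INC y by 7): z unchanged
  event 3 (t=23: INC x by 15): z unchanged
  event 4 (t=27: SET z = -5): z (absent) -> -5
  event 5 (t=29: INC y by 15): z unchanged
  event 6 (t=34: SET y = -8): z unchanged
Final: z = -5

Answer: -5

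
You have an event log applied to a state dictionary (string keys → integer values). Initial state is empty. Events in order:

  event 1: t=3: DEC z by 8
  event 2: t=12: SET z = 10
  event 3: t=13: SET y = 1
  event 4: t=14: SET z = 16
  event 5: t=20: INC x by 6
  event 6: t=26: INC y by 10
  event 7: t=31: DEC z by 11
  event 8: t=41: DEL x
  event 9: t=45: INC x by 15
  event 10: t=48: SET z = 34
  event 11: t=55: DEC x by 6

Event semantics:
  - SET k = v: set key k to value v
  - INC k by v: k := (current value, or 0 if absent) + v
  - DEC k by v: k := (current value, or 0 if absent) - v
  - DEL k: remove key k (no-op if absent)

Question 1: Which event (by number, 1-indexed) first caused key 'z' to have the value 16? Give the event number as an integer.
Looking for first event where z becomes 16:
  event 1: z = -8
  event 2: z = 10
  event 3: z = 10
  event 4: z 10 -> 16  <-- first match

Answer: 4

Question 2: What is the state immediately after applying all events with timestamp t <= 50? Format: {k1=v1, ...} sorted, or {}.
Apply events with t <= 50 (10 events):
  after event 1 (t=3: DEC z by 8): {z=-8}
  after event 2 (t=12: SET z = 10): {z=10}
  after event 3 (t=13: SET y = 1): {y=1, z=10}
  after event 4 (t=14: SET z = 16): {y=1, z=16}
  after event 5 (t=20: INC x by 6): {x=6, y=1, z=16}
  after event 6 (t=26: INC y by 10): {x=6, y=11, z=16}
  after event 7 (t=31: DEC z by 11): {x=6, y=11, z=5}
  after event 8 (t=41: DEL x): {y=11, z=5}
  after event 9 (t=45: INC x by 15): {x=15, y=11, z=5}
  after event 10 (t=48: SET z = 34): {x=15, y=11, z=34}

Answer: {x=15, y=11, z=34}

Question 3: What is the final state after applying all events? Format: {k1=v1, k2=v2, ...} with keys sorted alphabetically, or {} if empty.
  after event 1 (t=3: DEC z by 8): {z=-8}
  after event 2 (t=12: SET z = 10): {z=10}
  after event 3 (t=13: SET y = 1): {y=1, z=10}
  after event 4 (t=14: SET z = 16): {y=1, z=16}
  after event 5 (t=20: INC x by 6): {x=6, y=1, z=16}
  after event 6 (t=26: INC y by 10): {x=6, y=11, z=16}
  after event 7 (t=31: DEC z by 11): {x=6, y=11, z=5}
  after event 8 (t=41: DEL x): {y=11, z=5}
  after event 9 (t=45: INC x by 15): {x=15, y=11, z=5}
  after event 10 (t=48: SET z = 34): {x=15, y=11, z=34}
  after event 11 (t=55: DEC x by 6): {x=9, y=11, z=34}

Answer: {x=9, y=11, z=34}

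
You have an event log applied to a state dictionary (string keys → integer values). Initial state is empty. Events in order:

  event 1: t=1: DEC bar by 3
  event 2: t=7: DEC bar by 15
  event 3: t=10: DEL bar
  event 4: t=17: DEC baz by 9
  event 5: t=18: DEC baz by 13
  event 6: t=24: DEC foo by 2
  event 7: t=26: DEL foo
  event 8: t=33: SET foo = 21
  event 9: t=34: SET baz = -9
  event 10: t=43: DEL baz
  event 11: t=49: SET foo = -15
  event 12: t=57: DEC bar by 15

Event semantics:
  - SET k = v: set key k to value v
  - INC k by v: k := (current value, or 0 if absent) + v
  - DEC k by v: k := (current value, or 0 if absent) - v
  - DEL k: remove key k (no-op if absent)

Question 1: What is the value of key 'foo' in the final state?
Answer: -15

Derivation:
Track key 'foo' through all 12 events:
  event 1 (t=1: DEC bar by 3): foo unchanged
  event 2 (t=7: DEC bar by 15): foo unchanged
  event 3 (t=10: DEL bar): foo unchanged
  event 4 (t=17: DEC baz by 9): foo unchanged
  event 5 (t=18: DEC baz by 13): foo unchanged
  event 6 (t=24: DEC foo by 2): foo (absent) -> -2
  event 7 (t=26: DEL foo): foo -2 -> (absent)
  event 8 (t=33: SET foo = 21): foo (absent) -> 21
  event 9 (t=34: SET baz = -9): foo unchanged
  event 10 (t=43: DEL baz): foo unchanged
  event 11 (t=49: SET foo = -15): foo 21 -> -15
  event 12 (t=57: DEC bar by 15): foo unchanged
Final: foo = -15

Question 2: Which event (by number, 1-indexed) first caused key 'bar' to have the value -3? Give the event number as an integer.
Answer: 1

Derivation:
Looking for first event where bar becomes -3:
  event 1: bar (absent) -> -3  <-- first match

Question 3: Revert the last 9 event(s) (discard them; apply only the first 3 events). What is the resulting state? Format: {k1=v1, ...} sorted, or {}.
Keep first 3 events (discard last 9):
  after event 1 (t=1: DEC bar by 3): {bar=-3}
  after event 2 (t=7: DEC bar by 15): {bar=-18}
  after event 3 (t=10: DEL bar): {}

Answer: {}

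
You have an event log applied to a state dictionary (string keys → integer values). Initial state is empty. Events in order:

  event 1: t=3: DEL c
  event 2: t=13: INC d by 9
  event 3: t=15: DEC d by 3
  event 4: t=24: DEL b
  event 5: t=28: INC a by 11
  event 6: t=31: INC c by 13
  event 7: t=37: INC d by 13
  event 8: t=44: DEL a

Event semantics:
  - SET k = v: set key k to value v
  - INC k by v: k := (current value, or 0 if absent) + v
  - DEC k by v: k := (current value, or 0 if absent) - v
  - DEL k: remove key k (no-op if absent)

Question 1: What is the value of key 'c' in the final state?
Track key 'c' through all 8 events:
  event 1 (t=3: DEL c): c (absent) -> (absent)
  event 2 (t=13: INC d by 9): c unchanged
  event 3 (t=15: DEC d by 3): c unchanged
  event 4 (t=24: DEL b): c unchanged
  event 5 (t=28: INC a by 11): c unchanged
  event 6 (t=31: INC c by 13): c (absent) -> 13
  event 7 (t=37: INC d by 13): c unchanged
  event 8 (t=44: DEL a): c unchanged
Final: c = 13

Answer: 13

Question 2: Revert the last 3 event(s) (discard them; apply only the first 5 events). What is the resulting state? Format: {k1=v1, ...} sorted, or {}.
Keep first 5 events (discard last 3):
  after event 1 (t=3: DEL c): {}
  after event 2 (t=13: INC d by 9): {d=9}
  after event 3 (t=15: DEC d by 3): {d=6}
  after event 4 (t=24: DEL b): {d=6}
  after event 5 (t=28: INC a by 11): {a=11, d=6}

Answer: {a=11, d=6}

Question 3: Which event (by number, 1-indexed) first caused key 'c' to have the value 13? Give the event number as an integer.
Answer: 6

Derivation:
Looking for first event where c becomes 13:
  event 6: c (absent) -> 13  <-- first match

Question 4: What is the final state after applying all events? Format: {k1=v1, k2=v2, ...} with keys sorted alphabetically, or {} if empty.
Answer: {c=13, d=19}

Derivation:
  after event 1 (t=3: DEL c): {}
  after event 2 (t=13: INC d by 9): {d=9}
  after event 3 (t=15: DEC d by 3): {d=6}
  after event 4 (t=24: DEL b): {d=6}
  after event 5 (t=28: INC a by 11): {a=11, d=6}
  after event 6 (t=31: INC c by 13): {a=11, c=13, d=6}
  after event 7 (t=37: INC d by 13): {a=11, c=13, d=19}
  after event 8 (t=44: DEL a): {c=13, d=19}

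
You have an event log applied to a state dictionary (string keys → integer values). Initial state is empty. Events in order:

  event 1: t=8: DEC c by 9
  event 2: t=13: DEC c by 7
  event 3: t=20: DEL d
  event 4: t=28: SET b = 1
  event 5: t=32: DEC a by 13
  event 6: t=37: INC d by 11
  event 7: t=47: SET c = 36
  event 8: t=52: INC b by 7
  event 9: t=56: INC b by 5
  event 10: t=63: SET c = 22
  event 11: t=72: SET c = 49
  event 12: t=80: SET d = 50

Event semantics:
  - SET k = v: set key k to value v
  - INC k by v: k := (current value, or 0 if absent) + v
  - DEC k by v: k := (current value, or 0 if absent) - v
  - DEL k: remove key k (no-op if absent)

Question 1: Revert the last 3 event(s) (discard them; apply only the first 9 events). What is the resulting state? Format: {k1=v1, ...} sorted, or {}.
Keep first 9 events (discard last 3):
  after event 1 (t=8: DEC c by 9): {c=-9}
  after event 2 (t=13: DEC c by 7): {c=-16}
  after event 3 (t=20: DEL d): {c=-16}
  after event 4 (t=28: SET b = 1): {b=1, c=-16}
  after event 5 (t=32: DEC a by 13): {a=-13, b=1, c=-16}
  after event 6 (t=37: INC d by 11): {a=-13, b=1, c=-16, d=11}
  after event 7 (t=47: SET c = 36): {a=-13, b=1, c=36, d=11}
  after event 8 (t=52: INC b by 7): {a=-13, b=8, c=36, d=11}
  after event 9 (t=56: INC b by 5): {a=-13, b=13, c=36, d=11}

Answer: {a=-13, b=13, c=36, d=11}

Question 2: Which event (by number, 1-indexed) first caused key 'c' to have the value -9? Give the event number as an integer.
Answer: 1

Derivation:
Looking for first event where c becomes -9:
  event 1: c (absent) -> -9  <-- first match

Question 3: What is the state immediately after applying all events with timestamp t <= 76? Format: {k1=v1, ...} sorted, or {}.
Answer: {a=-13, b=13, c=49, d=11}

Derivation:
Apply events with t <= 76 (11 events):
  after event 1 (t=8: DEC c by 9): {c=-9}
  after event 2 (t=13: DEC c by 7): {c=-16}
  after event 3 (t=20: DEL d): {c=-16}
  after event 4 (t=28: SET b = 1): {b=1, c=-16}
  after event 5 (t=32: DEC a by 13): {a=-13, b=1, c=-16}
  after event 6 (t=37: INC d by 11): {a=-13, b=1, c=-16, d=11}
  after event 7 (t=47: SET c = 36): {a=-13, b=1, c=36, d=11}
  after event 8 (t=52: INC b by 7): {a=-13, b=8, c=36, d=11}
  after event 9 (t=56: INC b by 5): {a=-13, b=13, c=36, d=11}
  after event 10 (t=63: SET c = 22): {a=-13, b=13, c=22, d=11}
  after event 11 (t=72: SET c = 49): {a=-13, b=13, c=49, d=11}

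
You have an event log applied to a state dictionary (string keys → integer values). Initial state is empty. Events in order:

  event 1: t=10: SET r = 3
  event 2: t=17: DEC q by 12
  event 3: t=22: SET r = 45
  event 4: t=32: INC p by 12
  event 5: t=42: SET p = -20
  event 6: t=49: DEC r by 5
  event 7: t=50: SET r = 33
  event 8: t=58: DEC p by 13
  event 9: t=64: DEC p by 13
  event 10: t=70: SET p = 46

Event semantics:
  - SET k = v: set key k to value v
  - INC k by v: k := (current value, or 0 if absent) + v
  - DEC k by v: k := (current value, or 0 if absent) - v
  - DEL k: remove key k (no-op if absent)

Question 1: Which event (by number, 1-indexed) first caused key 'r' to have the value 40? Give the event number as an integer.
Answer: 6

Derivation:
Looking for first event where r becomes 40:
  event 1: r = 3
  event 2: r = 3
  event 3: r = 45
  event 4: r = 45
  event 5: r = 45
  event 6: r 45 -> 40  <-- first match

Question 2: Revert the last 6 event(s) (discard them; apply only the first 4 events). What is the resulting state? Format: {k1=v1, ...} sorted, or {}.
Keep first 4 events (discard last 6):
  after event 1 (t=10: SET r = 3): {r=3}
  after event 2 (t=17: DEC q by 12): {q=-12, r=3}
  after event 3 (t=22: SET r = 45): {q=-12, r=45}
  after event 4 (t=32: INC p by 12): {p=12, q=-12, r=45}

Answer: {p=12, q=-12, r=45}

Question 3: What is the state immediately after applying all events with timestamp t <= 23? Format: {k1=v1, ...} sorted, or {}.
Answer: {q=-12, r=45}

Derivation:
Apply events with t <= 23 (3 events):
  after event 1 (t=10: SET r = 3): {r=3}
  after event 2 (t=17: DEC q by 12): {q=-12, r=3}
  after event 3 (t=22: SET r = 45): {q=-12, r=45}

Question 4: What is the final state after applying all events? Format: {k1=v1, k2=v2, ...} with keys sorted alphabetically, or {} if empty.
Answer: {p=46, q=-12, r=33}

Derivation:
  after event 1 (t=10: SET r = 3): {r=3}
  after event 2 (t=17: DEC q by 12): {q=-12, r=3}
  after event 3 (t=22: SET r = 45): {q=-12, r=45}
  after event 4 (t=32: INC p by 12): {p=12, q=-12, r=45}
  after event 5 (t=42: SET p = -20): {p=-20, q=-12, r=45}
  after event 6 (t=49: DEC r by 5): {p=-20, q=-12, r=40}
  after event 7 (t=50: SET r = 33): {p=-20, q=-12, r=33}
  after event 8 (t=58: DEC p by 13): {p=-33, q=-12, r=33}
  after event 9 (t=64: DEC p by 13): {p=-46, q=-12, r=33}
  after event 10 (t=70: SET p = 46): {p=46, q=-12, r=33}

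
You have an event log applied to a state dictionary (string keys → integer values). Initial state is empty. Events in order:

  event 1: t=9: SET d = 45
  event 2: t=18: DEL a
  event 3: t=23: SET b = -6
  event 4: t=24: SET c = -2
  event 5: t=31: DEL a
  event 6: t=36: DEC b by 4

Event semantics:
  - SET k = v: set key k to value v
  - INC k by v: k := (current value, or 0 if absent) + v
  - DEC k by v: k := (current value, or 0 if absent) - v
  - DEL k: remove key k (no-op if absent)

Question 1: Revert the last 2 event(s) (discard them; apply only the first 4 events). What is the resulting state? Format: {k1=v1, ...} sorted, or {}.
Answer: {b=-6, c=-2, d=45}

Derivation:
Keep first 4 events (discard last 2):
  after event 1 (t=9: SET d = 45): {d=45}
  after event 2 (t=18: DEL a): {d=45}
  after event 3 (t=23: SET b = -6): {b=-6, d=45}
  after event 4 (t=24: SET c = -2): {b=-6, c=-2, d=45}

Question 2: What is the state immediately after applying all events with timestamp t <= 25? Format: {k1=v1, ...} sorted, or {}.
Apply events with t <= 25 (4 events):
  after event 1 (t=9: SET d = 45): {d=45}
  after event 2 (t=18: DEL a): {d=45}
  after event 3 (t=23: SET b = -6): {b=-6, d=45}
  after event 4 (t=24: SET c = -2): {b=-6, c=-2, d=45}

Answer: {b=-6, c=-2, d=45}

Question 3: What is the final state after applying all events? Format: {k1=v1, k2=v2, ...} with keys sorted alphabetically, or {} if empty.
Answer: {b=-10, c=-2, d=45}

Derivation:
  after event 1 (t=9: SET d = 45): {d=45}
  after event 2 (t=18: DEL a): {d=45}
  after event 3 (t=23: SET b = -6): {b=-6, d=45}
  after event 4 (t=24: SET c = -2): {b=-6, c=-2, d=45}
  after event 5 (t=31: DEL a): {b=-6, c=-2, d=45}
  after event 6 (t=36: DEC b by 4): {b=-10, c=-2, d=45}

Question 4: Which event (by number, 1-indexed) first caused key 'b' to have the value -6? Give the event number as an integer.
Looking for first event where b becomes -6:
  event 3: b (absent) -> -6  <-- first match

Answer: 3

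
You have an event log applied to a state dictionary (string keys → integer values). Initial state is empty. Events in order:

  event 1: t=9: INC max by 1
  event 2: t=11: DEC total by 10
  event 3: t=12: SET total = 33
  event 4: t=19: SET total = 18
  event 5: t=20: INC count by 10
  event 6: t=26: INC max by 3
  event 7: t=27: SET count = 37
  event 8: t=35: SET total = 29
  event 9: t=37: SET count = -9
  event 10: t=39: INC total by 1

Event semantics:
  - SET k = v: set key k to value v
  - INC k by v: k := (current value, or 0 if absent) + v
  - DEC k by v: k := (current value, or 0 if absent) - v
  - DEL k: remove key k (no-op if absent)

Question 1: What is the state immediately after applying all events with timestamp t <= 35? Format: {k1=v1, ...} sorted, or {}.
Answer: {count=37, max=4, total=29}

Derivation:
Apply events with t <= 35 (8 events):
  after event 1 (t=9: INC max by 1): {max=1}
  after event 2 (t=11: DEC total by 10): {max=1, total=-10}
  after event 3 (t=12: SET total = 33): {max=1, total=33}
  after event 4 (t=19: SET total = 18): {max=1, total=18}
  after event 5 (t=20: INC count by 10): {count=10, max=1, total=18}
  after event 6 (t=26: INC max by 3): {count=10, max=4, total=18}
  after event 7 (t=27: SET count = 37): {count=37, max=4, total=18}
  after event 8 (t=35: SET total = 29): {count=37, max=4, total=29}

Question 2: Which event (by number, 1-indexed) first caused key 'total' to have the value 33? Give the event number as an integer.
Looking for first event where total becomes 33:
  event 2: total = -10
  event 3: total -10 -> 33  <-- first match

Answer: 3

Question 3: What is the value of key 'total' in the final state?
Track key 'total' through all 10 events:
  event 1 (t=9: INC max by 1): total unchanged
  event 2 (t=11: DEC total by 10): total (absent) -> -10
  event 3 (t=12: SET total = 33): total -10 -> 33
  event 4 (t=19: SET total = 18): total 33 -> 18
  event 5 (t=20: INC count by 10): total unchanged
  event 6 (t=26: INC max by 3): total unchanged
  event 7 (t=27: SET count = 37): total unchanged
  event 8 (t=35: SET total = 29): total 18 -> 29
  event 9 (t=37: SET count = -9): total unchanged
  event 10 (t=39: INC total by 1): total 29 -> 30
Final: total = 30

Answer: 30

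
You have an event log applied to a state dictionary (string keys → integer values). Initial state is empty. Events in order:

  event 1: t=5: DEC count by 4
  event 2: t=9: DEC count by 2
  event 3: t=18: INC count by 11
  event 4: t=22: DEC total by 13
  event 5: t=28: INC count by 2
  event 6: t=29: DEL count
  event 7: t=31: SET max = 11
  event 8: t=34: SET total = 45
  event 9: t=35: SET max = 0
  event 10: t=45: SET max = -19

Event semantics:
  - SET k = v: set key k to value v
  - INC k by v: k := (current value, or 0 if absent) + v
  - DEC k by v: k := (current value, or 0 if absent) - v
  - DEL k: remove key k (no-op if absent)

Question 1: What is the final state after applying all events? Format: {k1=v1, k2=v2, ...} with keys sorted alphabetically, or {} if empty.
  after event 1 (t=5: DEC count by 4): {count=-4}
  after event 2 (t=9: DEC count by 2): {count=-6}
  after event 3 (t=18: INC count by 11): {count=5}
  after event 4 (t=22: DEC total by 13): {count=5, total=-13}
  after event 5 (t=28: INC count by 2): {count=7, total=-13}
  after event 6 (t=29: DEL count): {total=-13}
  after event 7 (t=31: SET max = 11): {max=11, total=-13}
  after event 8 (t=34: SET total = 45): {max=11, total=45}
  after event 9 (t=35: SET max = 0): {max=0, total=45}
  after event 10 (t=45: SET max = -19): {max=-19, total=45}

Answer: {max=-19, total=45}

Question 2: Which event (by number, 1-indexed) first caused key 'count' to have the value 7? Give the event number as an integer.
Looking for first event where count becomes 7:
  event 1: count = -4
  event 2: count = -6
  event 3: count = 5
  event 4: count = 5
  event 5: count 5 -> 7  <-- first match

Answer: 5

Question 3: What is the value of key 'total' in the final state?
Track key 'total' through all 10 events:
  event 1 (t=5: DEC count by 4): total unchanged
  event 2 (t=9: DEC count by 2): total unchanged
  event 3 (t=18: INC count by 11): total unchanged
  event 4 (t=22: DEC total by 13): total (absent) -> -13
  event 5 (t=28: INC count by 2): total unchanged
  event 6 (t=29: DEL count): total unchanged
  event 7 (t=31: SET max = 11): total unchanged
  event 8 (t=34: SET total = 45): total -13 -> 45
  event 9 (t=35: SET max = 0): total unchanged
  event 10 (t=45: SET max = -19): total unchanged
Final: total = 45

Answer: 45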